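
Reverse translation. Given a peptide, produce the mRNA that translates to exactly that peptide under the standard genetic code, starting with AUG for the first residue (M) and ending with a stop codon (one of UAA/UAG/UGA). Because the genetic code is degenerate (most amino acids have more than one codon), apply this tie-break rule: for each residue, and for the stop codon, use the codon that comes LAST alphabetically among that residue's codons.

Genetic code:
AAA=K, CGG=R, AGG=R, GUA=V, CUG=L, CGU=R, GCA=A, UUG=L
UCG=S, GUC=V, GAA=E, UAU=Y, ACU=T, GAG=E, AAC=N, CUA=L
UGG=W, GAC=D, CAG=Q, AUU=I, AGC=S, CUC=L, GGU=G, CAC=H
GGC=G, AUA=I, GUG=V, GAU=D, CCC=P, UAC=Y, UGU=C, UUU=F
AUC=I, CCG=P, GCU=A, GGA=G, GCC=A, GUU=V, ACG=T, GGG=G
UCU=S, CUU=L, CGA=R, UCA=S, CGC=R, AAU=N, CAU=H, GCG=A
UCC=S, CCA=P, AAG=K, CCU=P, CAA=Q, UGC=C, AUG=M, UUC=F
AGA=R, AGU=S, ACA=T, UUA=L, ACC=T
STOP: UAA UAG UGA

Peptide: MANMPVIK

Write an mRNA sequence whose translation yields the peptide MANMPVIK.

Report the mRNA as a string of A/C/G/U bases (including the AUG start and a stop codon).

residue 1: M -> AUG (start codon)
residue 2: A codons sorted = GCA,GCC,GCG,GCU -> pick last = GCU
residue 3: N codons sorted = AAC,AAU -> pick last = AAU
residue 4: M -> AUG (only codon)
residue 5: P codons sorted = CCA,CCC,CCG,CCU -> pick last = CCU
residue 6: V codons sorted = GUA,GUC,GUG,GUU -> pick last = GUU
residue 7: I codons sorted = AUA,AUC,AUU -> pick last = AUU
residue 8: K codons sorted = AAA,AAG -> pick last = AAG
terminator: stop codons sorted = UAA,UAG,UGA -> pick last = UGA

Answer: mRNA: AUGGCUAAUAUGCCUGUUAUUAAGUGA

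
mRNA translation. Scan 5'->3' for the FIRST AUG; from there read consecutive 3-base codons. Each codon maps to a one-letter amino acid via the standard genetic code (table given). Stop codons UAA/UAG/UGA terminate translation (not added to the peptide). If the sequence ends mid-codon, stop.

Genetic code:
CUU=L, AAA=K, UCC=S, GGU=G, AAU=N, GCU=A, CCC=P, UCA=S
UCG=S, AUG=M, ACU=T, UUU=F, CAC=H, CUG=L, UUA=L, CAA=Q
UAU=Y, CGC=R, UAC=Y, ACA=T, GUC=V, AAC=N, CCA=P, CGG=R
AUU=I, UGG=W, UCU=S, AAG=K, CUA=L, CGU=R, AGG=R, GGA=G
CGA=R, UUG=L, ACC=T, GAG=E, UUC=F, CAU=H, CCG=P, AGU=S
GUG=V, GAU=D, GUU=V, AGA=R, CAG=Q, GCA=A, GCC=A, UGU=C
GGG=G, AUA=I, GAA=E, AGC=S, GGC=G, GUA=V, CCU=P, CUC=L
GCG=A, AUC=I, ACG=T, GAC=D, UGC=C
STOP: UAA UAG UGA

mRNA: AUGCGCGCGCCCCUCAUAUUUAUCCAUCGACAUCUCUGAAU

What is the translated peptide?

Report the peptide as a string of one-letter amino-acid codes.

start AUG at pos 0
pos 0: AUG -> M; peptide=M
pos 3: CGC -> R; peptide=MR
pos 6: GCG -> A; peptide=MRA
pos 9: CCC -> P; peptide=MRAP
pos 12: CUC -> L; peptide=MRAPL
pos 15: AUA -> I; peptide=MRAPLI
pos 18: UUU -> F; peptide=MRAPLIF
pos 21: AUC -> I; peptide=MRAPLIFI
pos 24: CAU -> H; peptide=MRAPLIFIH
pos 27: CGA -> R; peptide=MRAPLIFIHR
pos 30: CAU -> H; peptide=MRAPLIFIHRH
pos 33: CUC -> L; peptide=MRAPLIFIHRHL
pos 36: UGA -> STOP

Answer: MRAPLIFIHRHL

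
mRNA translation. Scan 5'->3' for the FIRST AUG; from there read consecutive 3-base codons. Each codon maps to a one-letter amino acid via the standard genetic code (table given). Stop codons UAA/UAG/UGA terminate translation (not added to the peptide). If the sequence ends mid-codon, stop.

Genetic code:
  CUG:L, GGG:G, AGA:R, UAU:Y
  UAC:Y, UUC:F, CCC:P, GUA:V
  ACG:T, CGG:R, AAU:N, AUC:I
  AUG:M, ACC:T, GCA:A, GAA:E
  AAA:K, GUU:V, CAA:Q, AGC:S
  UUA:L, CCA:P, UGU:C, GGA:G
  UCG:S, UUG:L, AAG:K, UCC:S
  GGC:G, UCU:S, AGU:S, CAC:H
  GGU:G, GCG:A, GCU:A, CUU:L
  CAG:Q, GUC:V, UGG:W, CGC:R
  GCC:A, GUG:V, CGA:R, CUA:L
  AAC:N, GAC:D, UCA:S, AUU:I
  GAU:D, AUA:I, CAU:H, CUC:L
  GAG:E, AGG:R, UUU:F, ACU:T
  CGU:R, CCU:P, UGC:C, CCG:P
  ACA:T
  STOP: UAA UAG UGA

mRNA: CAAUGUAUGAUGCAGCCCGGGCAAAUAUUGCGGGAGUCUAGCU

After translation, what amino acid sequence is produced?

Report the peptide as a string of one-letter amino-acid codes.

start AUG at pos 2
pos 2: AUG -> M; peptide=M
pos 5: UAU -> Y; peptide=MY
pos 8: GAU -> D; peptide=MYD
pos 11: GCA -> A; peptide=MYDA
pos 14: GCC -> A; peptide=MYDAA
pos 17: CGG -> R; peptide=MYDAAR
pos 20: GCA -> A; peptide=MYDAARA
pos 23: AAU -> N; peptide=MYDAARAN
pos 26: AUU -> I; peptide=MYDAARANI
pos 29: GCG -> A; peptide=MYDAARANIA
pos 32: GGA -> G; peptide=MYDAARANIAG
pos 35: GUC -> V; peptide=MYDAARANIAGV
pos 38: UAG -> STOP

Answer: MYDAARANIAGV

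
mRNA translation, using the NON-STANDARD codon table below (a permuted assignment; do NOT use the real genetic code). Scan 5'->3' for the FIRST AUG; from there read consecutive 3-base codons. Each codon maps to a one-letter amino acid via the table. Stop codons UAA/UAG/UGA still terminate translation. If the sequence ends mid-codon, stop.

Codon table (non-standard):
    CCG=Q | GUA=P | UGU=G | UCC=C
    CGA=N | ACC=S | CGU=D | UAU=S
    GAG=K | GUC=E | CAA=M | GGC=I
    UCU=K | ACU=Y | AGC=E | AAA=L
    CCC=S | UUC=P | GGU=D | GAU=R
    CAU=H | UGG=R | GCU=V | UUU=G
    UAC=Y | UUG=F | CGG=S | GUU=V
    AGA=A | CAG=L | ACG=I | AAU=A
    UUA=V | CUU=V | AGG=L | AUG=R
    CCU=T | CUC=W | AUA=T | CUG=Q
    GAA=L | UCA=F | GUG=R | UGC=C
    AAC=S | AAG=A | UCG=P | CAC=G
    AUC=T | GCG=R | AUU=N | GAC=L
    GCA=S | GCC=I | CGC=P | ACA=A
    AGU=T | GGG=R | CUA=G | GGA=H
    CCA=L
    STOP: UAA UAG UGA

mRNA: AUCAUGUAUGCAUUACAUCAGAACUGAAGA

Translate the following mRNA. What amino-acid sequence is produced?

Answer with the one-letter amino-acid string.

Answer: RSSVHLS

Derivation:
start AUG at pos 3
pos 3: AUG -> R; peptide=R
pos 6: UAU -> S; peptide=RS
pos 9: GCA -> S; peptide=RSS
pos 12: UUA -> V; peptide=RSSV
pos 15: CAU -> H; peptide=RSSVH
pos 18: CAG -> L; peptide=RSSVHL
pos 21: AAC -> S; peptide=RSSVHLS
pos 24: UGA -> STOP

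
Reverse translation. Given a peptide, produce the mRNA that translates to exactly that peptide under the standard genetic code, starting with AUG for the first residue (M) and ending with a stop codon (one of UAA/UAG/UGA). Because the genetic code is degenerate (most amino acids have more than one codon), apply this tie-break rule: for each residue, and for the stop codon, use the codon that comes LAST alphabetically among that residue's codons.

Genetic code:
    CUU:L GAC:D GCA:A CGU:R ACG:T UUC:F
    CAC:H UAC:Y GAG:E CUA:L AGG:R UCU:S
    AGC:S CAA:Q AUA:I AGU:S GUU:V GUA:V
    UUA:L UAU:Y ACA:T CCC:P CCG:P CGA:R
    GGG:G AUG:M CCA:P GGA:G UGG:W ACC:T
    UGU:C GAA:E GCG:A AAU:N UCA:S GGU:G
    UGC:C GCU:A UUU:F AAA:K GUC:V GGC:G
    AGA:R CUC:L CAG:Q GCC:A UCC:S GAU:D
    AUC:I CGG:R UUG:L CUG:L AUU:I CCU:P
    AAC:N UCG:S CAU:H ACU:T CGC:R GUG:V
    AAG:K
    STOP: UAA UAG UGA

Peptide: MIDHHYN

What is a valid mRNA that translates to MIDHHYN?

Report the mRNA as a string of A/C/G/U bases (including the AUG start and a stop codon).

residue 1: M -> AUG (start codon)
residue 2: I codons sorted = AUA,AUC,AUU -> pick last = AUU
residue 3: D codons sorted = GAC,GAU -> pick last = GAU
residue 4: H codons sorted = CAC,CAU -> pick last = CAU
residue 5: H codons sorted = CAC,CAU -> pick last = CAU
residue 6: Y codons sorted = UAC,UAU -> pick last = UAU
residue 7: N codons sorted = AAC,AAU -> pick last = AAU
terminator: stop codons sorted = UAA,UAG,UGA -> pick last = UGA

Answer: mRNA: AUGAUUGAUCAUCAUUAUAAUUGA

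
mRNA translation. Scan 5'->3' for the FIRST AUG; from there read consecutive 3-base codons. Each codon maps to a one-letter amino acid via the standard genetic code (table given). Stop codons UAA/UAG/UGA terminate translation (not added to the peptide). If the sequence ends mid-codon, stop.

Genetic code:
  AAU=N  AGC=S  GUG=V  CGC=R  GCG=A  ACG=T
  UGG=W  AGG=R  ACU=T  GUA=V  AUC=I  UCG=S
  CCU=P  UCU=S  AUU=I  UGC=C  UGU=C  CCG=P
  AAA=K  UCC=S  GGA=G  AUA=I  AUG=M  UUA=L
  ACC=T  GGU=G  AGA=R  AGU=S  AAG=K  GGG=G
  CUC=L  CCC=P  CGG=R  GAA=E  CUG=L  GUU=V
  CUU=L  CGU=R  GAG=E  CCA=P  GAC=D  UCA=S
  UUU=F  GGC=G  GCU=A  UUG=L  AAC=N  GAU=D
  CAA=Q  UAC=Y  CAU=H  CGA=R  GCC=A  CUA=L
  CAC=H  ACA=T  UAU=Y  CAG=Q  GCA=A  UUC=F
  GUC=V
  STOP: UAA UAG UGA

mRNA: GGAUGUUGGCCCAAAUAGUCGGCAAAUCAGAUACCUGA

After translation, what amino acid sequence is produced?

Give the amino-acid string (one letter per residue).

start AUG at pos 2
pos 2: AUG -> M; peptide=M
pos 5: UUG -> L; peptide=ML
pos 8: GCC -> A; peptide=MLA
pos 11: CAA -> Q; peptide=MLAQ
pos 14: AUA -> I; peptide=MLAQI
pos 17: GUC -> V; peptide=MLAQIV
pos 20: GGC -> G; peptide=MLAQIVG
pos 23: AAA -> K; peptide=MLAQIVGK
pos 26: UCA -> S; peptide=MLAQIVGKS
pos 29: GAU -> D; peptide=MLAQIVGKSD
pos 32: ACC -> T; peptide=MLAQIVGKSDT
pos 35: UGA -> STOP

Answer: MLAQIVGKSDT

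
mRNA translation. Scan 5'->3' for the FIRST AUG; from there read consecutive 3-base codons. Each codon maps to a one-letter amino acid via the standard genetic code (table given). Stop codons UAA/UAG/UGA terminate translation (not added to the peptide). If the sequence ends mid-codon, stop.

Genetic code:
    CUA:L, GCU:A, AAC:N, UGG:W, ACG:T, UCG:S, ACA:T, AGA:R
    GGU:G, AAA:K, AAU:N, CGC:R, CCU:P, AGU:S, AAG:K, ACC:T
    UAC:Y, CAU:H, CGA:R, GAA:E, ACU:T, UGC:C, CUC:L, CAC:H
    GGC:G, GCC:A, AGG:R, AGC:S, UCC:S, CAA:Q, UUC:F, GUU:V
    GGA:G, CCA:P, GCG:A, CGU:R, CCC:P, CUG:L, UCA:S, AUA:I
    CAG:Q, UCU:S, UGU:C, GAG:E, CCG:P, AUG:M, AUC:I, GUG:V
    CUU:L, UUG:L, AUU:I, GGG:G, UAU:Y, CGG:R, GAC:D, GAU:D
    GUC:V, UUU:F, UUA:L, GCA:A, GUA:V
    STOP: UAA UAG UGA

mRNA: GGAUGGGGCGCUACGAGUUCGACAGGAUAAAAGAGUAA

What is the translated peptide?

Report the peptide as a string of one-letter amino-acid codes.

Answer: MGRYEFDRIKE

Derivation:
start AUG at pos 2
pos 2: AUG -> M; peptide=M
pos 5: GGG -> G; peptide=MG
pos 8: CGC -> R; peptide=MGR
pos 11: UAC -> Y; peptide=MGRY
pos 14: GAG -> E; peptide=MGRYE
pos 17: UUC -> F; peptide=MGRYEF
pos 20: GAC -> D; peptide=MGRYEFD
pos 23: AGG -> R; peptide=MGRYEFDR
pos 26: AUA -> I; peptide=MGRYEFDRI
pos 29: AAA -> K; peptide=MGRYEFDRIK
pos 32: GAG -> E; peptide=MGRYEFDRIKE
pos 35: UAA -> STOP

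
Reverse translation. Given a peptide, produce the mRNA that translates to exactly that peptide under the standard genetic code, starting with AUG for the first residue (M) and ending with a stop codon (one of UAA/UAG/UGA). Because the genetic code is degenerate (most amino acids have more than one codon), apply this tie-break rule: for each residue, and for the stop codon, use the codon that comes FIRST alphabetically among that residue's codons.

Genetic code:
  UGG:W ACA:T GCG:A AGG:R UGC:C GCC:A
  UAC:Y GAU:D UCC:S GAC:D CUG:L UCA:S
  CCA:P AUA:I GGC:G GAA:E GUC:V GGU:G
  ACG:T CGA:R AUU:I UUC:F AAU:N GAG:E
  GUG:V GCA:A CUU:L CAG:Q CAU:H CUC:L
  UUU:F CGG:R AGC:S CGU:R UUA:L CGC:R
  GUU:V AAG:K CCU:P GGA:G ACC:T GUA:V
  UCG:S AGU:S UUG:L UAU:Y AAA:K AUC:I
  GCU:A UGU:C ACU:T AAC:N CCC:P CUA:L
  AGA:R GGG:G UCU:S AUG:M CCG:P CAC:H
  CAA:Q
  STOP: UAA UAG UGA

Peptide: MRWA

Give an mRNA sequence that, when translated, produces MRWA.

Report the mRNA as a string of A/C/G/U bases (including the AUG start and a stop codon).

Answer: mRNA: AUGAGAUGGGCAUAA

Derivation:
residue 1: M -> AUG (start codon)
residue 2: R codons sorted = AGA,AGG,CGA,CGC,CGG,CGU -> pick first = AGA
residue 3: W -> UGG (only codon)
residue 4: A codons sorted = GCA,GCC,GCG,GCU -> pick first = GCA
terminator: stop codons sorted = UAA,UAG,UGA -> pick first = UAA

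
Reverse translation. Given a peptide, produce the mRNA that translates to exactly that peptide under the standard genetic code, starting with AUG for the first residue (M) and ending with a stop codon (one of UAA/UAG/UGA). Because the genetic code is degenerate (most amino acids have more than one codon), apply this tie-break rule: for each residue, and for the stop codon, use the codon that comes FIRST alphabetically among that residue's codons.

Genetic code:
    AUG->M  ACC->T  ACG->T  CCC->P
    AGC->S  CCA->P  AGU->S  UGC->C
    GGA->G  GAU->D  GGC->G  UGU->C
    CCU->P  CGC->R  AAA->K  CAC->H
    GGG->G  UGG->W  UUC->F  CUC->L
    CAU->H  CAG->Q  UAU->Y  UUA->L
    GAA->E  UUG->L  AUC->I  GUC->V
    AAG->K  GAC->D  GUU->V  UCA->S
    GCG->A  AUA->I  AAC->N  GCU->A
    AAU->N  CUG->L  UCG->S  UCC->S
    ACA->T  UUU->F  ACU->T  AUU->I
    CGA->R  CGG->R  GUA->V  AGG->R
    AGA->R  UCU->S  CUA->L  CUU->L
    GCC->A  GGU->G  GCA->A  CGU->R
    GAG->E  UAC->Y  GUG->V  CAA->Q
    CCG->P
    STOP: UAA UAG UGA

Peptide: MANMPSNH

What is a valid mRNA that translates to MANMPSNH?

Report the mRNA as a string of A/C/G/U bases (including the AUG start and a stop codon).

Answer: mRNA: AUGGCAAACAUGCCAAGCAACCACUAA

Derivation:
residue 1: M -> AUG (start codon)
residue 2: A codons sorted = GCA,GCC,GCG,GCU -> pick first = GCA
residue 3: N codons sorted = AAC,AAU -> pick first = AAC
residue 4: M -> AUG (only codon)
residue 5: P codons sorted = CCA,CCC,CCG,CCU -> pick first = CCA
residue 6: S codons sorted = AGC,AGU,UCA,UCC,UCG,UCU -> pick first = AGC
residue 7: N codons sorted = AAC,AAU -> pick first = AAC
residue 8: H codons sorted = CAC,CAU -> pick first = CAC
terminator: stop codons sorted = UAA,UAG,UGA -> pick first = UAA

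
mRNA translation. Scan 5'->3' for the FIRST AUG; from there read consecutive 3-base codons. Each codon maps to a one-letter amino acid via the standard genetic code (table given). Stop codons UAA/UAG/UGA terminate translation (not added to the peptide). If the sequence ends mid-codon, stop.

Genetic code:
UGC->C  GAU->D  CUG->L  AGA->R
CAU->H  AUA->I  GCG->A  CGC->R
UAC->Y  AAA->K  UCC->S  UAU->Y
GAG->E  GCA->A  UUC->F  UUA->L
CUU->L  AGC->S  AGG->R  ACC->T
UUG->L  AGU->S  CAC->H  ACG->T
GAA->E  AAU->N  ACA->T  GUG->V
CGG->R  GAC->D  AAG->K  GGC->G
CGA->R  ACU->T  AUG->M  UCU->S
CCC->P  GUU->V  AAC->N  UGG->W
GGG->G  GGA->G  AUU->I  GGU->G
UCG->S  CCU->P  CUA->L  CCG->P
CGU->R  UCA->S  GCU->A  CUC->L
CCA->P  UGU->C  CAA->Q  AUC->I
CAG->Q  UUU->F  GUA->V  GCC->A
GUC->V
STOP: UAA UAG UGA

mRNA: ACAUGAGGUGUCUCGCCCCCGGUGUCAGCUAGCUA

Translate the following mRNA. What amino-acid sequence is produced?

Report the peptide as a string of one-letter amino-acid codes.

start AUG at pos 2
pos 2: AUG -> M; peptide=M
pos 5: AGG -> R; peptide=MR
pos 8: UGU -> C; peptide=MRC
pos 11: CUC -> L; peptide=MRCL
pos 14: GCC -> A; peptide=MRCLA
pos 17: CCC -> P; peptide=MRCLAP
pos 20: GGU -> G; peptide=MRCLAPG
pos 23: GUC -> V; peptide=MRCLAPGV
pos 26: AGC -> S; peptide=MRCLAPGVS
pos 29: UAG -> STOP

Answer: MRCLAPGVS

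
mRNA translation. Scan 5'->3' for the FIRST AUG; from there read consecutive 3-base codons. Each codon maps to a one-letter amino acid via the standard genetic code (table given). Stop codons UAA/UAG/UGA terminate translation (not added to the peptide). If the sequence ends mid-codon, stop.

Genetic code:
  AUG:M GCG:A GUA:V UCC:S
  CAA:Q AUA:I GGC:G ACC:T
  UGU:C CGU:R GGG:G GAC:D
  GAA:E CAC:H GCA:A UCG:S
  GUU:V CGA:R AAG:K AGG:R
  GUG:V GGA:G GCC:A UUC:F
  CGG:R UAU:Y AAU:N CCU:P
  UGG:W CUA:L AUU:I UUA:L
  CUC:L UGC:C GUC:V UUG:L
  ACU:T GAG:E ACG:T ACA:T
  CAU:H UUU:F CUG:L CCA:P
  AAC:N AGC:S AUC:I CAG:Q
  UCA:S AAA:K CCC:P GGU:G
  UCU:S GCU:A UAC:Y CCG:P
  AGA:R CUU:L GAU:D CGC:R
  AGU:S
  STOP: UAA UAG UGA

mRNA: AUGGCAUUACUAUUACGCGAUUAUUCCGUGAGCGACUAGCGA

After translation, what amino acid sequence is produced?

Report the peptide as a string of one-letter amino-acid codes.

start AUG at pos 0
pos 0: AUG -> M; peptide=M
pos 3: GCA -> A; peptide=MA
pos 6: UUA -> L; peptide=MAL
pos 9: CUA -> L; peptide=MALL
pos 12: UUA -> L; peptide=MALLL
pos 15: CGC -> R; peptide=MALLLR
pos 18: GAU -> D; peptide=MALLLRD
pos 21: UAU -> Y; peptide=MALLLRDY
pos 24: UCC -> S; peptide=MALLLRDYS
pos 27: GUG -> V; peptide=MALLLRDYSV
pos 30: AGC -> S; peptide=MALLLRDYSVS
pos 33: GAC -> D; peptide=MALLLRDYSVSD
pos 36: UAG -> STOP

Answer: MALLLRDYSVSD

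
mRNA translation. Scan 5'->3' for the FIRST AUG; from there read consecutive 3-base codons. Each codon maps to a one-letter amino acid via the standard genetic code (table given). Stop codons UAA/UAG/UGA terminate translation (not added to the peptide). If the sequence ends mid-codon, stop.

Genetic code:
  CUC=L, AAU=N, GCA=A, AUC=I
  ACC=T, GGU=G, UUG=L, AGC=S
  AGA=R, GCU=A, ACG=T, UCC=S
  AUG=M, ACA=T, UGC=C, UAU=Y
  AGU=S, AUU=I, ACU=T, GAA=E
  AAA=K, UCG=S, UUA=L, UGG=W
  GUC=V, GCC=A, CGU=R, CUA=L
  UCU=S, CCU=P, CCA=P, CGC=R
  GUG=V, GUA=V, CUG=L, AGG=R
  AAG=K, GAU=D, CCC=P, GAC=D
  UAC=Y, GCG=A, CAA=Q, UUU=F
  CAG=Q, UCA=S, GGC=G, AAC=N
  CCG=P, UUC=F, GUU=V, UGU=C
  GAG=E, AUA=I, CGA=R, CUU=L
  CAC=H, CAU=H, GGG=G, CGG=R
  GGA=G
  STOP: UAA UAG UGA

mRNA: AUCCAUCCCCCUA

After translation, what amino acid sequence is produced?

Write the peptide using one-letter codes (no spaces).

Answer: (empty: no AUG start codon)

Derivation:
no AUG start codon found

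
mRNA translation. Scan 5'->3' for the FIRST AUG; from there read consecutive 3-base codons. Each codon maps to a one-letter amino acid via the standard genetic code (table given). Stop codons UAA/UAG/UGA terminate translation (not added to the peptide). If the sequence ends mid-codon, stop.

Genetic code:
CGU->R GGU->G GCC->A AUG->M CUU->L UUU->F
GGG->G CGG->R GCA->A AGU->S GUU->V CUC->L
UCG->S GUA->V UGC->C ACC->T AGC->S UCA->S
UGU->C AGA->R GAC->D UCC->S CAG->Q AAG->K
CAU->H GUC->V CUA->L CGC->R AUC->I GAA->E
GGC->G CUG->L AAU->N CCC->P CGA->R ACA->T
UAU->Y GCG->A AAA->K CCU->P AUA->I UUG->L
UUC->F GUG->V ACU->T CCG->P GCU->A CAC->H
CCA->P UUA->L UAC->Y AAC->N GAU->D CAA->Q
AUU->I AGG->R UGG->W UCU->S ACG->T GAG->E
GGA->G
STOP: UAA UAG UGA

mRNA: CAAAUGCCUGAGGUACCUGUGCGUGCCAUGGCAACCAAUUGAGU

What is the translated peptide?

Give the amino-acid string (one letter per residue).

start AUG at pos 3
pos 3: AUG -> M; peptide=M
pos 6: CCU -> P; peptide=MP
pos 9: GAG -> E; peptide=MPE
pos 12: GUA -> V; peptide=MPEV
pos 15: CCU -> P; peptide=MPEVP
pos 18: GUG -> V; peptide=MPEVPV
pos 21: CGU -> R; peptide=MPEVPVR
pos 24: GCC -> A; peptide=MPEVPVRA
pos 27: AUG -> M; peptide=MPEVPVRAM
pos 30: GCA -> A; peptide=MPEVPVRAMA
pos 33: ACC -> T; peptide=MPEVPVRAMAT
pos 36: AAU -> N; peptide=MPEVPVRAMATN
pos 39: UGA -> STOP

Answer: MPEVPVRAMATN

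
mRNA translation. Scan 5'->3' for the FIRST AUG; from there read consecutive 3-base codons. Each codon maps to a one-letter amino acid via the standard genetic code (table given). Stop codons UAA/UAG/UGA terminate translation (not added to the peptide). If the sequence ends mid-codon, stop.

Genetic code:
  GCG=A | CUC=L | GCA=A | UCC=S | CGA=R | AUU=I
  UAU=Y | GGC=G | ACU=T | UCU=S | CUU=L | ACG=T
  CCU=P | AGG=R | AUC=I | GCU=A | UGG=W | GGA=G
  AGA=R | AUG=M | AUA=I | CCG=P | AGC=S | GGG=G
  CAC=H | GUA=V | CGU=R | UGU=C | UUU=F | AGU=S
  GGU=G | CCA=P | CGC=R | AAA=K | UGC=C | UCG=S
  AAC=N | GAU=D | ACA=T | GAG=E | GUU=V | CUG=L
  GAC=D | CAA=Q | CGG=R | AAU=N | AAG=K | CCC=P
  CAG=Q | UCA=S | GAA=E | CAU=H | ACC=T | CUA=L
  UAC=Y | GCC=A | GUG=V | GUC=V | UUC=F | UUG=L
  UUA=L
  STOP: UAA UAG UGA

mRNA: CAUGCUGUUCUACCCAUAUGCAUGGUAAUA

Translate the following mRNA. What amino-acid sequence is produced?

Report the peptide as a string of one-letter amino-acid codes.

Answer: MLFYPYAW

Derivation:
start AUG at pos 1
pos 1: AUG -> M; peptide=M
pos 4: CUG -> L; peptide=ML
pos 7: UUC -> F; peptide=MLF
pos 10: UAC -> Y; peptide=MLFY
pos 13: CCA -> P; peptide=MLFYP
pos 16: UAU -> Y; peptide=MLFYPY
pos 19: GCA -> A; peptide=MLFYPYA
pos 22: UGG -> W; peptide=MLFYPYAW
pos 25: UAA -> STOP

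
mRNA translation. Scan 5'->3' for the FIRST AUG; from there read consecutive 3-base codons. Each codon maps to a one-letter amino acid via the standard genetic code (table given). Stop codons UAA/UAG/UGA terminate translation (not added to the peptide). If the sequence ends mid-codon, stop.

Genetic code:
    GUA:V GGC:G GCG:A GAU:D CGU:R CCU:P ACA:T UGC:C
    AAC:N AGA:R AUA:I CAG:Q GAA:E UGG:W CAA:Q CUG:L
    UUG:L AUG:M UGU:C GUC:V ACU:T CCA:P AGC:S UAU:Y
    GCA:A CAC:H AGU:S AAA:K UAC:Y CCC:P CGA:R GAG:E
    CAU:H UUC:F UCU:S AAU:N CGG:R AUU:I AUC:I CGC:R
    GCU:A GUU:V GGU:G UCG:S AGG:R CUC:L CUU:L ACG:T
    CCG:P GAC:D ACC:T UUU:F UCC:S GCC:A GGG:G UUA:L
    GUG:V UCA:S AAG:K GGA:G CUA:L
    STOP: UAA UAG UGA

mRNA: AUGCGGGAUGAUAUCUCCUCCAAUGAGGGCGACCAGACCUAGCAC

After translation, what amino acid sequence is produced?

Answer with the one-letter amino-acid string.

Answer: MRDDISSNEGDQT

Derivation:
start AUG at pos 0
pos 0: AUG -> M; peptide=M
pos 3: CGG -> R; peptide=MR
pos 6: GAU -> D; peptide=MRD
pos 9: GAU -> D; peptide=MRDD
pos 12: AUC -> I; peptide=MRDDI
pos 15: UCC -> S; peptide=MRDDIS
pos 18: UCC -> S; peptide=MRDDISS
pos 21: AAU -> N; peptide=MRDDISSN
pos 24: GAG -> E; peptide=MRDDISSNE
pos 27: GGC -> G; peptide=MRDDISSNEG
pos 30: GAC -> D; peptide=MRDDISSNEGD
pos 33: CAG -> Q; peptide=MRDDISSNEGDQ
pos 36: ACC -> T; peptide=MRDDISSNEGDQT
pos 39: UAG -> STOP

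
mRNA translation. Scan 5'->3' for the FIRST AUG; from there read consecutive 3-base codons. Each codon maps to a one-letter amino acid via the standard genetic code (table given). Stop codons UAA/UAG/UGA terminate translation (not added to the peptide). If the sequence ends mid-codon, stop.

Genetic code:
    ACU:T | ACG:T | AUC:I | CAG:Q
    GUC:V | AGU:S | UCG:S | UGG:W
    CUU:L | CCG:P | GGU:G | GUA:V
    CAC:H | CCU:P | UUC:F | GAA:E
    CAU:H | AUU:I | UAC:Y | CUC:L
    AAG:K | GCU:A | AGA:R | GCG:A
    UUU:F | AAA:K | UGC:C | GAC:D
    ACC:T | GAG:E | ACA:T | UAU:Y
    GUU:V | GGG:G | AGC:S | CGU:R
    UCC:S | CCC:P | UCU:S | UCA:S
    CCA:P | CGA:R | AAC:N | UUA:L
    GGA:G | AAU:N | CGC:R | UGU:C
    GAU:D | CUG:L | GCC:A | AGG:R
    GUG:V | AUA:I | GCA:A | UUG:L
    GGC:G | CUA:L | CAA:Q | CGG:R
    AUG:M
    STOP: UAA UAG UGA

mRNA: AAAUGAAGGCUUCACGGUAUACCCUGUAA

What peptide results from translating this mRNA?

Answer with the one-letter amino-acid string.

Answer: MKASRYTL

Derivation:
start AUG at pos 2
pos 2: AUG -> M; peptide=M
pos 5: AAG -> K; peptide=MK
pos 8: GCU -> A; peptide=MKA
pos 11: UCA -> S; peptide=MKAS
pos 14: CGG -> R; peptide=MKASR
pos 17: UAU -> Y; peptide=MKASRY
pos 20: ACC -> T; peptide=MKASRYT
pos 23: CUG -> L; peptide=MKASRYTL
pos 26: UAA -> STOP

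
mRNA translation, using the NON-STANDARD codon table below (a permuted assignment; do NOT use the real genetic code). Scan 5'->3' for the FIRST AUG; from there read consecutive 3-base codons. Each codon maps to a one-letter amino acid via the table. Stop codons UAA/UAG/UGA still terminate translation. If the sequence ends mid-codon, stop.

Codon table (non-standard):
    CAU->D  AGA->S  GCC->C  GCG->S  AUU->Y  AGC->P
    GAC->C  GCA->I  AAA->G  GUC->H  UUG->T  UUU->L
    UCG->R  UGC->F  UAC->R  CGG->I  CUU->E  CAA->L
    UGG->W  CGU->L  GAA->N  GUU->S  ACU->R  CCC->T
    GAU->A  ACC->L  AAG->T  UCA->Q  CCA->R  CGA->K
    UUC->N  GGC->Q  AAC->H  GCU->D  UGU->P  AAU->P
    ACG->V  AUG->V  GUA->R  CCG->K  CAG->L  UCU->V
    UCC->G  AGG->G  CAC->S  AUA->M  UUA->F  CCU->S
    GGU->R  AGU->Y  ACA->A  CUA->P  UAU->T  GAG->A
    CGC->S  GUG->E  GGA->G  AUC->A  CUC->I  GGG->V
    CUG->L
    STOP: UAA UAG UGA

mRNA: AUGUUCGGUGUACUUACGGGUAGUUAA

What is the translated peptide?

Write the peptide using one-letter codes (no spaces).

Answer: VNRREVRY

Derivation:
start AUG at pos 0
pos 0: AUG -> V; peptide=V
pos 3: UUC -> N; peptide=VN
pos 6: GGU -> R; peptide=VNR
pos 9: GUA -> R; peptide=VNRR
pos 12: CUU -> E; peptide=VNRRE
pos 15: ACG -> V; peptide=VNRREV
pos 18: GGU -> R; peptide=VNRREVR
pos 21: AGU -> Y; peptide=VNRREVRY
pos 24: UAA -> STOP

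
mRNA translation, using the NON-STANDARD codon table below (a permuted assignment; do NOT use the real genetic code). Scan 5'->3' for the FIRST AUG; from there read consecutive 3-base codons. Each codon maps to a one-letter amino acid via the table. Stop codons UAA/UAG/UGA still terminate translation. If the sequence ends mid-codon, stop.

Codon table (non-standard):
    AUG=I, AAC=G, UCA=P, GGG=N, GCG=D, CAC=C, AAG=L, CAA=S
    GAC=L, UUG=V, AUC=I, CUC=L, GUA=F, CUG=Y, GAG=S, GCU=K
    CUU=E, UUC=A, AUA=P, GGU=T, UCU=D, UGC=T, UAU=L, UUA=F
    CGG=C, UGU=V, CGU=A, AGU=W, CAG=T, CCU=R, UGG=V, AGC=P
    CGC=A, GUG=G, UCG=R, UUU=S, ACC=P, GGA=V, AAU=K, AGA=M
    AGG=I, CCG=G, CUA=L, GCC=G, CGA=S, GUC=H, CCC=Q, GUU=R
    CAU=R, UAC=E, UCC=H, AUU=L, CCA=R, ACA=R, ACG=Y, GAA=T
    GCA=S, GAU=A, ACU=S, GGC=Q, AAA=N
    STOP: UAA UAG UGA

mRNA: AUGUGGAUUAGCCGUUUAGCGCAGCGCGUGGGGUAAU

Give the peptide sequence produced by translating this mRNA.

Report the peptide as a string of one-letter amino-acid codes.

start AUG at pos 0
pos 0: AUG -> I; peptide=I
pos 3: UGG -> V; peptide=IV
pos 6: AUU -> L; peptide=IVL
pos 9: AGC -> P; peptide=IVLP
pos 12: CGU -> A; peptide=IVLPA
pos 15: UUA -> F; peptide=IVLPAF
pos 18: GCG -> D; peptide=IVLPAFD
pos 21: CAG -> T; peptide=IVLPAFDT
pos 24: CGC -> A; peptide=IVLPAFDTA
pos 27: GUG -> G; peptide=IVLPAFDTAG
pos 30: GGG -> N; peptide=IVLPAFDTAGN
pos 33: UAA -> STOP

Answer: IVLPAFDTAGN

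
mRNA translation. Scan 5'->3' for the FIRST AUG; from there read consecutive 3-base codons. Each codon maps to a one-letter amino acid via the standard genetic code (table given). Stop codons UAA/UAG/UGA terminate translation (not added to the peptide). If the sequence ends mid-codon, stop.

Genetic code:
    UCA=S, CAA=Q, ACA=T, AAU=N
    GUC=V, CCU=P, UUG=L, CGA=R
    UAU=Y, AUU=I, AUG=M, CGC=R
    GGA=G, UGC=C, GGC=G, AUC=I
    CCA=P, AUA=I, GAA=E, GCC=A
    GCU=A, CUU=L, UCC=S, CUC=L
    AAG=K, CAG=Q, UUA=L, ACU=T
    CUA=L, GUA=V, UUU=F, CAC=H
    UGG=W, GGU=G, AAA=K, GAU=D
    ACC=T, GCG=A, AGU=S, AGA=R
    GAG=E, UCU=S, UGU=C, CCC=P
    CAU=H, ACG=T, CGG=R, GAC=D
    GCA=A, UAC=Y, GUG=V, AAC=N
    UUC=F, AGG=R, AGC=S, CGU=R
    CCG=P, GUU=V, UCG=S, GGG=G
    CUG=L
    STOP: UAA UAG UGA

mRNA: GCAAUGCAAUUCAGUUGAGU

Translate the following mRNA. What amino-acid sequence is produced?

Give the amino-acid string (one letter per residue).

start AUG at pos 3
pos 3: AUG -> M; peptide=M
pos 6: CAA -> Q; peptide=MQ
pos 9: UUC -> F; peptide=MQF
pos 12: AGU -> S; peptide=MQFS
pos 15: UGA -> STOP

Answer: MQFS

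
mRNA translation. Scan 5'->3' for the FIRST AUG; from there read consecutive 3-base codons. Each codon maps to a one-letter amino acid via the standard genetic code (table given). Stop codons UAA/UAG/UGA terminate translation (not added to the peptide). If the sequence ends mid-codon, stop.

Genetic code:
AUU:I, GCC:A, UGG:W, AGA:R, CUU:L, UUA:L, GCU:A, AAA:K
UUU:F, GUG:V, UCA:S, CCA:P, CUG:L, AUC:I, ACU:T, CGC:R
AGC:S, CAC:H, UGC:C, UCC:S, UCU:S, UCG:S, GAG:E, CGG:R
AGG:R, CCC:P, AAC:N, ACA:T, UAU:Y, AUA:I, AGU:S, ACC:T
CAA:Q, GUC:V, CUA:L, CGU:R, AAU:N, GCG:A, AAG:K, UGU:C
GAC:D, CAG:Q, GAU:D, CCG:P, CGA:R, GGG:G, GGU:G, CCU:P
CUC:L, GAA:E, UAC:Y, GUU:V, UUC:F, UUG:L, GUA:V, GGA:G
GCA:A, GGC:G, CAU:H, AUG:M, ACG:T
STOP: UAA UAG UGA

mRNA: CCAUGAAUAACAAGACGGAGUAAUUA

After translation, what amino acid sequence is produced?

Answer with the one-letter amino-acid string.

Answer: MNNKTE

Derivation:
start AUG at pos 2
pos 2: AUG -> M; peptide=M
pos 5: AAU -> N; peptide=MN
pos 8: AAC -> N; peptide=MNN
pos 11: AAG -> K; peptide=MNNK
pos 14: ACG -> T; peptide=MNNKT
pos 17: GAG -> E; peptide=MNNKTE
pos 20: UAA -> STOP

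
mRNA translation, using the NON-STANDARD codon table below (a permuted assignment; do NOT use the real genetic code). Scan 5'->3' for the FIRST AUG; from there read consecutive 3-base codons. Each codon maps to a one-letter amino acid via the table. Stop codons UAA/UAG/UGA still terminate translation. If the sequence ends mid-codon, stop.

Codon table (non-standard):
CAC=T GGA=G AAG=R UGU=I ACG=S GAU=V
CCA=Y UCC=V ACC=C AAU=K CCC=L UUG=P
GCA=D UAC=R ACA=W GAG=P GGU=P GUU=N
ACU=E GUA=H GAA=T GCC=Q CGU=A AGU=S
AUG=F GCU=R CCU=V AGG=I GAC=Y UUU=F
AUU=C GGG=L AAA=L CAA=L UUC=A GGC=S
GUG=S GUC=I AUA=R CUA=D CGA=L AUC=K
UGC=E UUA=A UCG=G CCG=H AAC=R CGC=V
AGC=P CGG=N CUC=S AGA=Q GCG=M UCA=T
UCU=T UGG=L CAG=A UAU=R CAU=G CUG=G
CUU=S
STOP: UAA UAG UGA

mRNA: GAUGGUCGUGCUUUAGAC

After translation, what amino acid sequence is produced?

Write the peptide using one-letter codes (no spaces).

start AUG at pos 1
pos 1: AUG -> F; peptide=F
pos 4: GUC -> I; peptide=FI
pos 7: GUG -> S; peptide=FIS
pos 10: CUU -> S; peptide=FISS
pos 13: UAG -> STOP

Answer: FISS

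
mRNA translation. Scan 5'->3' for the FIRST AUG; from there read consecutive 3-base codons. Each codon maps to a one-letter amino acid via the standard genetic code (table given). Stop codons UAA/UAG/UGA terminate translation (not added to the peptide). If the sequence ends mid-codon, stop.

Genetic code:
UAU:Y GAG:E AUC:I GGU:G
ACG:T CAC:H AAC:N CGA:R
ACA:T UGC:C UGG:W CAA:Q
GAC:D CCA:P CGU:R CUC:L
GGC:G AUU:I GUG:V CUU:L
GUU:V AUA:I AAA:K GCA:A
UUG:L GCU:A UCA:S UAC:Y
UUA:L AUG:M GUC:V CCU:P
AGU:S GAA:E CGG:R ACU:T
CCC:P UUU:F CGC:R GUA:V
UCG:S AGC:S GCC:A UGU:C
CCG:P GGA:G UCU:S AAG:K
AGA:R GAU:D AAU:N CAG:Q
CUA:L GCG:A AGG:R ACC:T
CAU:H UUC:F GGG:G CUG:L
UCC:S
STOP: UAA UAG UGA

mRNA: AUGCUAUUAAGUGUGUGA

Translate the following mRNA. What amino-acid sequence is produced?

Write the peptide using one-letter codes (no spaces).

start AUG at pos 0
pos 0: AUG -> M; peptide=M
pos 3: CUA -> L; peptide=ML
pos 6: UUA -> L; peptide=MLL
pos 9: AGU -> S; peptide=MLLS
pos 12: GUG -> V; peptide=MLLSV
pos 15: UGA -> STOP

Answer: MLLSV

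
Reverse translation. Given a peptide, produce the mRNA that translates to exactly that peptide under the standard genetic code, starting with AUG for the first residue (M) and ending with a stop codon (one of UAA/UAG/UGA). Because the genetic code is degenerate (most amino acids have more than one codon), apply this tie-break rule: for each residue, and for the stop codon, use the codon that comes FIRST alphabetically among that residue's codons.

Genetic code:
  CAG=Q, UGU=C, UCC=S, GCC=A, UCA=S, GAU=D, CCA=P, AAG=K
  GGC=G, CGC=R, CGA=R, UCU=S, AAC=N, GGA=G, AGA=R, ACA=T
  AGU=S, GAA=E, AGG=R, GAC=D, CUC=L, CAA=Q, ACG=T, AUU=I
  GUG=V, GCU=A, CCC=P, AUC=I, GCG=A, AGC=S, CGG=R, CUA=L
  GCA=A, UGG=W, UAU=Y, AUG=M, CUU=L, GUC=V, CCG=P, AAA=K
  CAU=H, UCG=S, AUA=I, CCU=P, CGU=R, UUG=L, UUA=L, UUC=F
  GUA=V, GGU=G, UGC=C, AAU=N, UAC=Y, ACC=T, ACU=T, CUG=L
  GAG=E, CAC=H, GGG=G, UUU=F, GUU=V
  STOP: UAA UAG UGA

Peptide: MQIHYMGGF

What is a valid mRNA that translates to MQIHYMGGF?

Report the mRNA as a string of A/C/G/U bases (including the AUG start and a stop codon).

residue 1: M -> AUG (start codon)
residue 2: Q codons sorted = CAA,CAG -> pick first = CAA
residue 3: I codons sorted = AUA,AUC,AUU -> pick first = AUA
residue 4: H codons sorted = CAC,CAU -> pick first = CAC
residue 5: Y codons sorted = UAC,UAU -> pick first = UAC
residue 6: M -> AUG (only codon)
residue 7: G codons sorted = GGA,GGC,GGG,GGU -> pick first = GGA
residue 8: G codons sorted = GGA,GGC,GGG,GGU -> pick first = GGA
residue 9: F codons sorted = UUC,UUU -> pick first = UUC
terminator: stop codons sorted = UAA,UAG,UGA -> pick first = UAA

Answer: mRNA: AUGCAAAUACACUACAUGGGAGGAUUCUAA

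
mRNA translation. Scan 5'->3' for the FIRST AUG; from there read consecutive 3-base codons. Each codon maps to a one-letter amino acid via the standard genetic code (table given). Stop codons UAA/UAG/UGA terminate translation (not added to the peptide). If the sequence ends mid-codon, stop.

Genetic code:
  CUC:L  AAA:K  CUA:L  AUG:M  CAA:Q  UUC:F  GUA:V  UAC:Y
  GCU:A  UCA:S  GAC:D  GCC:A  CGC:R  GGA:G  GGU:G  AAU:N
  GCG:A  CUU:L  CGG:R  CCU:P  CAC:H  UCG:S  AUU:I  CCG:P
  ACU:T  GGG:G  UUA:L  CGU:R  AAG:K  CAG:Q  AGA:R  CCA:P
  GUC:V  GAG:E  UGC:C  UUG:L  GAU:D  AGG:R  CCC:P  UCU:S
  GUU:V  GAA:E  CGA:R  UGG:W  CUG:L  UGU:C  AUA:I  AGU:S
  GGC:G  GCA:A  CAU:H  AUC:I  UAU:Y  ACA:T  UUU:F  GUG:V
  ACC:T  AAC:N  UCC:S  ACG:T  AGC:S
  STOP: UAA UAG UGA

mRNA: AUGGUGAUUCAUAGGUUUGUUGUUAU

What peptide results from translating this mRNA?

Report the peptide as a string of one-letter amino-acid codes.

Answer: MVIHRFVV

Derivation:
start AUG at pos 0
pos 0: AUG -> M; peptide=M
pos 3: GUG -> V; peptide=MV
pos 6: AUU -> I; peptide=MVI
pos 9: CAU -> H; peptide=MVIH
pos 12: AGG -> R; peptide=MVIHR
pos 15: UUU -> F; peptide=MVIHRF
pos 18: GUU -> V; peptide=MVIHRFV
pos 21: GUU -> V; peptide=MVIHRFVV
pos 24: only 2 nt remain (<3), stop (end of mRNA)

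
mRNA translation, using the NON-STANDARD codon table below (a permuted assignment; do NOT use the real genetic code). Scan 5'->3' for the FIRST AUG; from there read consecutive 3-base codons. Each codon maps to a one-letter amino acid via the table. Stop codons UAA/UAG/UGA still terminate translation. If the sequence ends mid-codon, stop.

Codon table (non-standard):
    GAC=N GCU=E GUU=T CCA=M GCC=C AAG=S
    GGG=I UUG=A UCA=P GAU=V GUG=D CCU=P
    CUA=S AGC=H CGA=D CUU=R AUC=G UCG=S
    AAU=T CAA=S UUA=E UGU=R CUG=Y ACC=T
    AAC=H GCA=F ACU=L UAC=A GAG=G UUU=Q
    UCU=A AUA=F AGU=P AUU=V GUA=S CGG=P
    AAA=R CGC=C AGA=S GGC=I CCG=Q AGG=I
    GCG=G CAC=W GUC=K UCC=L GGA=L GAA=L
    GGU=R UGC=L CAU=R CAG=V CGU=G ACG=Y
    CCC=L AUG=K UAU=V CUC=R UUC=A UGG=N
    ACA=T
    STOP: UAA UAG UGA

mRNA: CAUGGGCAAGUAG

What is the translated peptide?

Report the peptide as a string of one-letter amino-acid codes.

Answer: KIS

Derivation:
start AUG at pos 1
pos 1: AUG -> K; peptide=K
pos 4: GGC -> I; peptide=KI
pos 7: AAG -> S; peptide=KIS
pos 10: UAG -> STOP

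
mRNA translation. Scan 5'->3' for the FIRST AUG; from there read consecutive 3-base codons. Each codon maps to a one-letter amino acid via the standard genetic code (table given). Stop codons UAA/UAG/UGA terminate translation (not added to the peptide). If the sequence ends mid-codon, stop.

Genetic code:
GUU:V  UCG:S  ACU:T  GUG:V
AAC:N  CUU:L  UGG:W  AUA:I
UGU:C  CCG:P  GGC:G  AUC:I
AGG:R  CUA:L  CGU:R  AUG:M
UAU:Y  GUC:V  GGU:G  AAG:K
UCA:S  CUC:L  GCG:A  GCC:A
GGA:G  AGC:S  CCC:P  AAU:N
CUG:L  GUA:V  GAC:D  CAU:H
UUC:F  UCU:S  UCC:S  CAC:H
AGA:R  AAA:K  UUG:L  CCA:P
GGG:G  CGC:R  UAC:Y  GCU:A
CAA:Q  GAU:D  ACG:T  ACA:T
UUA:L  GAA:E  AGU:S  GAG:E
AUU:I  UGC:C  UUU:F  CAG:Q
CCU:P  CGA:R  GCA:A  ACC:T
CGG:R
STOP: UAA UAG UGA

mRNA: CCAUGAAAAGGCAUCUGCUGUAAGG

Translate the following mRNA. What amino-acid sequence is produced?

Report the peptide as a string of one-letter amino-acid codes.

start AUG at pos 2
pos 2: AUG -> M; peptide=M
pos 5: AAA -> K; peptide=MK
pos 8: AGG -> R; peptide=MKR
pos 11: CAU -> H; peptide=MKRH
pos 14: CUG -> L; peptide=MKRHL
pos 17: CUG -> L; peptide=MKRHLL
pos 20: UAA -> STOP

Answer: MKRHLL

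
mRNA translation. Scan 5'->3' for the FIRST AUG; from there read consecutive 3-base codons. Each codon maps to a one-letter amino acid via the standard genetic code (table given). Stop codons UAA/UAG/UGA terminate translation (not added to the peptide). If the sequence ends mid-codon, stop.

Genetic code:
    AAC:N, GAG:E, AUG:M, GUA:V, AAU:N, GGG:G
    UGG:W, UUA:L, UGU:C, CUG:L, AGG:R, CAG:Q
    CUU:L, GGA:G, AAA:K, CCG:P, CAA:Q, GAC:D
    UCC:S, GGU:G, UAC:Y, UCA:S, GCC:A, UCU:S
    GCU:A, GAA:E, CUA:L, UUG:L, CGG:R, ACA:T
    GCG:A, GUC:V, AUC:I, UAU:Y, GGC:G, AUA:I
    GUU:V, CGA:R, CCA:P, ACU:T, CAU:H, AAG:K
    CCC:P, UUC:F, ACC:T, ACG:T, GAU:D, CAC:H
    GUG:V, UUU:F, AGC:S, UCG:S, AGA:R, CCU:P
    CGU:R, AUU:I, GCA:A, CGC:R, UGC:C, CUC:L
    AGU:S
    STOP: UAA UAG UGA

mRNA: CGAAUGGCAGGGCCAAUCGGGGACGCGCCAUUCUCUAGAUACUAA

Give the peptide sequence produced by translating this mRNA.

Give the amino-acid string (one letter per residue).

Answer: MAGPIGDAPFSRY

Derivation:
start AUG at pos 3
pos 3: AUG -> M; peptide=M
pos 6: GCA -> A; peptide=MA
pos 9: GGG -> G; peptide=MAG
pos 12: CCA -> P; peptide=MAGP
pos 15: AUC -> I; peptide=MAGPI
pos 18: GGG -> G; peptide=MAGPIG
pos 21: GAC -> D; peptide=MAGPIGD
pos 24: GCG -> A; peptide=MAGPIGDA
pos 27: CCA -> P; peptide=MAGPIGDAP
pos 30: UUC -> F; peptide=MAGPIGDAPF
pos 33: UCU -> S; peptide=MAGPIGDAPFS
pos 36: AGA -> R; peptide=MAGPIGDAPFSR
pos 39: UAC -> Y; peptide=MAGPIGDAPFSRY
pos 42: UAA -> STOP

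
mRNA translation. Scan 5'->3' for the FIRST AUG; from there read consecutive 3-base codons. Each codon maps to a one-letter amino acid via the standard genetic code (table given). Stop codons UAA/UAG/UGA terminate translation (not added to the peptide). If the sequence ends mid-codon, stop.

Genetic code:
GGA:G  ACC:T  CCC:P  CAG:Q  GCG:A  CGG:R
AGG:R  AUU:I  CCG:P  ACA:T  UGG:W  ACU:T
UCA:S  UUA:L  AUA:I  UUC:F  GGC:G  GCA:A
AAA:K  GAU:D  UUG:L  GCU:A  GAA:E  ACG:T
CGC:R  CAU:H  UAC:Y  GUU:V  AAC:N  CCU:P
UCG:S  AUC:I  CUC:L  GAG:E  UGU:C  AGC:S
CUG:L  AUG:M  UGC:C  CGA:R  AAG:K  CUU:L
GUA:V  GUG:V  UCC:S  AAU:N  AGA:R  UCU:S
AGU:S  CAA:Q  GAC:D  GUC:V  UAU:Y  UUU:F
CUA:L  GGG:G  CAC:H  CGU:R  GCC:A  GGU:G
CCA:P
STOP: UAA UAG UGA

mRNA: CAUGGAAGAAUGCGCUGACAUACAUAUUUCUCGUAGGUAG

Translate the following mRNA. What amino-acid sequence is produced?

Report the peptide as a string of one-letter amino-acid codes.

start AUG at pos 1
pos 1: AUG -> M; peptide=M
pos 4: GAA -> E; peptide=ME
pos 7: GAA -> E; peptide=MEE
pos 10: UGC -> C; peptide=MEEC
pos 13: GCU -> A; peptide=MEECA
pos 16: GAC -> D; peptide=MEECAD
pos 19: AUA -> I; peptide=MEECADI
pos 22: CAU -> H; peptide=MEECADIH
pos 25: AUU -> I; peptide=MEECADIHI
pos 28: UCU -> S; peptide=MEECADIHIS
pos 31: CGU -> R; peptide=MEECADIHISR
pos 34: AGG -> R; peptide=MEECADIHISRR
pos 37: UAG -> STOP

Answer: MEECADIHISRR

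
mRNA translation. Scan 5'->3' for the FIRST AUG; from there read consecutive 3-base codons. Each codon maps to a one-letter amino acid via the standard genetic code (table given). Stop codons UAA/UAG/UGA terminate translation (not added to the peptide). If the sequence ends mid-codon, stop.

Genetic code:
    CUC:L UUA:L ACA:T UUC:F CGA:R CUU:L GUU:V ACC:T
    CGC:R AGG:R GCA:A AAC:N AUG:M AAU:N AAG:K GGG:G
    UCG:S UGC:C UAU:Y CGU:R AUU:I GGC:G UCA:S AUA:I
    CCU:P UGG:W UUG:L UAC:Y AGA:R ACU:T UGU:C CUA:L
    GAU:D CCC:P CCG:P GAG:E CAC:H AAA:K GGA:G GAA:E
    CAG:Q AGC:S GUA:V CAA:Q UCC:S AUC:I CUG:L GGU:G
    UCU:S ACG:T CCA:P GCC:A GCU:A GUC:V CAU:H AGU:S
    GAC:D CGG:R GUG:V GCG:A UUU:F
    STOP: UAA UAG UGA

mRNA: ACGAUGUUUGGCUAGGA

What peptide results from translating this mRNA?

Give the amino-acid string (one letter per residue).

start AUG at pos 3
pos 3: AUG -> M; peptide=M
pos 6: UUU -> F; peptide=MF
pos 9: GGC -> G; peptide=MFG
pos 12: UAG -> STOP

Answer: MFG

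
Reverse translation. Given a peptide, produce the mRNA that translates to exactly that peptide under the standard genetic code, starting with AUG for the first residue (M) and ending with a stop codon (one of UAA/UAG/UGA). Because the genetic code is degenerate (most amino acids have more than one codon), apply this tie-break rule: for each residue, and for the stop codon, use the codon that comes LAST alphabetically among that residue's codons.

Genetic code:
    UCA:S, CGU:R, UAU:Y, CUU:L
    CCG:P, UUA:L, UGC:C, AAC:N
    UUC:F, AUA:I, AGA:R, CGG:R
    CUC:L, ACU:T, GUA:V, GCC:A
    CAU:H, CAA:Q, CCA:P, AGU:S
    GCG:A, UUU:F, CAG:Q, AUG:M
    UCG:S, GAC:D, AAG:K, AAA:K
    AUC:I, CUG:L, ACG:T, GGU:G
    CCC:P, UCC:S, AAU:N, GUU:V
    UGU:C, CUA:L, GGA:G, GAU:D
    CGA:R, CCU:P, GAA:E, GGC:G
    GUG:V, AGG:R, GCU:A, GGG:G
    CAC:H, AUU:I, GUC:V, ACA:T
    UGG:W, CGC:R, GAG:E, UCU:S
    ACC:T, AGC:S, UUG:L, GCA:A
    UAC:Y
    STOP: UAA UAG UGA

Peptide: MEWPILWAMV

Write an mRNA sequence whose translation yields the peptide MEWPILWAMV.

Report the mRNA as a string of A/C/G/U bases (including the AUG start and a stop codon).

Answer: mRNA: AUGGAGUGGCCUAUUUUGUGGGCUAUGGUUUGA

Derivation:
residue 1: M -> AUG (start codon)
residue 2: E codons sorted = GAA,GAG -> pick last = GAG
residue 3: W -> UGG (only codon)
residue 4: P codons sorted = CCA,CCC,CCG,CCU -> pick last = CCU
residue 5: I codons sorted = AUA,AUC,AUU -> pick last = AUU
residue 6: L codons sorted = CUA,CUC,CUG,CUU,UUA,UUG -> pick last = UUG
residue 7: W -> UGG (only codon)
residue 8: A codons sorted = GCA,GCC,GCG,GCU -> pick last = GCU
residue 9: M -> AUG (only codon)
residue 10: V codons sorted = GUA,GUC,GUG,GUU -> pick last = GUU
terminator: stop codons sorted = UAA,UAG,UGA -> pick last = UGA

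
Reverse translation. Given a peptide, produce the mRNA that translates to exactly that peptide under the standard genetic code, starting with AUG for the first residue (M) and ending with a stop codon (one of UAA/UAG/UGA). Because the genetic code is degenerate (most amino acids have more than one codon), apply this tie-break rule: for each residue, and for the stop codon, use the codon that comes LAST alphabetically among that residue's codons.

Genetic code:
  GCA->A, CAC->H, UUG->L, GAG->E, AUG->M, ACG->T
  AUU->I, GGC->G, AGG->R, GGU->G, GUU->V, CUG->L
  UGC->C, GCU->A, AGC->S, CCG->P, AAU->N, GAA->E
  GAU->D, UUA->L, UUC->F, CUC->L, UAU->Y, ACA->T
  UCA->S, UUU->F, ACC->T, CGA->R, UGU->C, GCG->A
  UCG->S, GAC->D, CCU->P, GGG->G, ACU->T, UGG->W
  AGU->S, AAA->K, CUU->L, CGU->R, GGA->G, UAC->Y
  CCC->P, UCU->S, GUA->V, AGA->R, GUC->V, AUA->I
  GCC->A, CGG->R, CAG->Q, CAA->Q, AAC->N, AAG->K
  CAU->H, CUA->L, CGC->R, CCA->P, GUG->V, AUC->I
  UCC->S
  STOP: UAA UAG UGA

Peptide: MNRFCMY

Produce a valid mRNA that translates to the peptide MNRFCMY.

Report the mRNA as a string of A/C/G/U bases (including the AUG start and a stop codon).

Answer: mRNA: AUGAAUCGUUUUUGUAUGUAUUGA

Derivation:
residue 1: M -> AUG (start codon)
residue 2: N codons sorted = AAC,AAU -> pick last = AAU
residue 3: R codons sorted = AGA,AGG,CGA,CGC,CGG,CGU -> pick last = CGU
residue 4: F codons sorted = UUC,UUU -> pick last = UUU
residue 5: C codons sorted = UGC,UGU -> pick last = UGU
residue 6: M -> AUG (only codon)
residue 7: Y codons sorted = UAC,UAU -> pick last = UAU
terminator: stop codons sorted = UAA,UAG,UGA -> pick last = UGA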